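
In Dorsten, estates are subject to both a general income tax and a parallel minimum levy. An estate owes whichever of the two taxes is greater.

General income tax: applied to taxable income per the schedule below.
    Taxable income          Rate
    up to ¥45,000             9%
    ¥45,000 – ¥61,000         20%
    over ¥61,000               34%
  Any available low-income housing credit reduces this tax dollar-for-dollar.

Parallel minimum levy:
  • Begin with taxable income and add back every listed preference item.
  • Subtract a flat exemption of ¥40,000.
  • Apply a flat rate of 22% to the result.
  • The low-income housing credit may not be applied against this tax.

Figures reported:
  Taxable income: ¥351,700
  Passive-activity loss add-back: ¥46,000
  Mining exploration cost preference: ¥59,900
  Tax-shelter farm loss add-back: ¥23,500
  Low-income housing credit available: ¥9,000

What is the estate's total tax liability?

¥97,088

General income tax:
  ¥45,000 × 9% = ¥4,050
  ¥16,000 × 20% = ¥3,200
  ¥290,700 × 34% = ¥98,838
  → ¥106,088
  Less low-income housing credit ¥9,000 → ¥97,088

Parallel minimum levy:
  Adjusted income: ¥351,700 + ¥46,000 + ¥59,900 + ¥23,500 = ¥481,100
  Less exemption ¥40,000 → base ¥441,100
  ¥441,100 × 22% = ¥97,042

¥97,088 > ¥97,042, so the general income tax governs.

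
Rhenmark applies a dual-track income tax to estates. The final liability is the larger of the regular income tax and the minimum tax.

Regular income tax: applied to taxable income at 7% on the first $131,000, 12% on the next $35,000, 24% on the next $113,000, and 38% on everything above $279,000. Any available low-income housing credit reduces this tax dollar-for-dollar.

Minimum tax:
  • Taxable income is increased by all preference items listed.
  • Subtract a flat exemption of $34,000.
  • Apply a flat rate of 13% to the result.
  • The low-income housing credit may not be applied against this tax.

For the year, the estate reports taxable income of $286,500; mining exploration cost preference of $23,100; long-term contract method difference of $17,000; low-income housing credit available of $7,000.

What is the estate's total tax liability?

Minimum tax:
  Adjusted income: $286,500 + $23,100 + $17,000 = $326,600
  Less exemption $34,000 → base $292,600
  $292,600 × 13% = $38,038

Regular income tax:
  $131,000 × 7% = $9,170
  $35,000 × 12% = $4,200
  $113,000 × 24% = $27,120
  $7,500 × 38% = $2,850
  → $43,340
  Less low-income housing credit $7,000 → $36,340

$38,038 > $36,340, so the minimum tax is the binding amount.

$38,038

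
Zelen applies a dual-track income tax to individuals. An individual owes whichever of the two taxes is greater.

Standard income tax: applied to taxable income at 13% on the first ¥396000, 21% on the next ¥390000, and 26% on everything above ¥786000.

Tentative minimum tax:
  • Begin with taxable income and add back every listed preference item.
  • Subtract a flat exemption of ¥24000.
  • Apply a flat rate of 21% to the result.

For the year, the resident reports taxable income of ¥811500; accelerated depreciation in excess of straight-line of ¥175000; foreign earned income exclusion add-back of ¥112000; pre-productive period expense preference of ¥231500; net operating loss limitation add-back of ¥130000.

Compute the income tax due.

Tentative minimum tax:
  Adjusted income: ¥811500 + ¥175000 + ¥112000 + ¥231500 + ¥130000 = ¥1460000
  Less exemption ¥24000 → base ¥1436000
  ¥1436000 × 21% = ¥301560

Standard income tax:
  ¥396000 × 13% = ¥51480
  ¥390000 × 21% = ¥81900
  ¥25500 × 26% = ¥6630
  → ¥140010

¥301560 > ¥140010, so the tentative minimum tax is the binding amount.

¥301560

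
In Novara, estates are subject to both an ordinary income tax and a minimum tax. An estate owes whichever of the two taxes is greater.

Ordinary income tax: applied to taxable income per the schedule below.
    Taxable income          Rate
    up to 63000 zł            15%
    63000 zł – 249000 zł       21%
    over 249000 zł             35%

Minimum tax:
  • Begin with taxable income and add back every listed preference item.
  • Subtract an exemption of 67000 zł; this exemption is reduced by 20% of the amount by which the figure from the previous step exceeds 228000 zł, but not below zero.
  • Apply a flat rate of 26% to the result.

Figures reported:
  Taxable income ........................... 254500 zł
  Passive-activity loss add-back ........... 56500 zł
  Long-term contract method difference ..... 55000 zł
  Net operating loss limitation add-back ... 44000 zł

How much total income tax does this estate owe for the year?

98644 zł

Minimum tax:
  Adjusted income: 254500 zł + 56500 zł + 55000 zł + 44000 zł = 410000 zł
  Exemption: 67000 zł − 20% × (410000 zł − 228000 zł) = 67000 zł − 36400 zł = 30600 zł
  Base: 410000 zł − 30600 zł = 379400 zł
  379400 zł × 26% = 98644 zł

Ordinary income tax:
  63000 zł × 15% = 9450 zł
  186000 zł × 21% = 39060 zł
  5500 zł × 35% = 1925 zł
  → 50435 zł

98644 zł > 50435 zł, so the minimum tax is the binding amount.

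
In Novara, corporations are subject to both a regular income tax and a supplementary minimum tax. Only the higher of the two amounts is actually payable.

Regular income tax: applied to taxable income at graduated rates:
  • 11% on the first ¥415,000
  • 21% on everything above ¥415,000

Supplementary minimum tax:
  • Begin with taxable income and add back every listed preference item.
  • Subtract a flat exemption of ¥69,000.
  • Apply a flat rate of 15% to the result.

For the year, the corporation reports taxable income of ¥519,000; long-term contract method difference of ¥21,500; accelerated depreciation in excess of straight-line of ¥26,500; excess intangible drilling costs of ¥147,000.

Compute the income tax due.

¥96,750

Supplementary minimum tax:
  Adjusted income: ¥519,000 + ¥21,500 + ¥26,500 + ¥147,000 = ¥714,000
  Less exemption ¥69,000 → base ¥645,000
  ¥645,000 × 15% = ¥96,750

Regular income tax:
  ¥415,000 × 11% = ¥45,650
  ¥104,000 × 21% = ¥21,840
  → ¥67,490

¥96,750 > ¥67,490, so the supplementary minimum tax is the binding amount.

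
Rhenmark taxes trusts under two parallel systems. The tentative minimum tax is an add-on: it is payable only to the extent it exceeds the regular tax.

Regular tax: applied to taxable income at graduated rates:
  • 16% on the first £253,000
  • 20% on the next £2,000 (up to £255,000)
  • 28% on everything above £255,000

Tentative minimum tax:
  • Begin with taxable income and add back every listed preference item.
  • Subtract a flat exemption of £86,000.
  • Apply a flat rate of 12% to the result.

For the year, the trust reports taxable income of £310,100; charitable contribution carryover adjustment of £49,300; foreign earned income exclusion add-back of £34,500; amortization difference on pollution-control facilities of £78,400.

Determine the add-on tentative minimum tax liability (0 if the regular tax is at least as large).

Tentative minimum tax:
  Adjusted income: £310,100 + £49,300 + £34,500 + £78,400 = £472,300
  Less exemption £86,000 → base £386,300
  £386,300 × 12% = £46,356

Regular tax:
  £253,000 × 16% = £40,480
  £2,000 × 20% = £400
  £55,100 × 28% = £15,428
  → £56,308

£46,356 ≤ £56,308, so no add-on is due.

£0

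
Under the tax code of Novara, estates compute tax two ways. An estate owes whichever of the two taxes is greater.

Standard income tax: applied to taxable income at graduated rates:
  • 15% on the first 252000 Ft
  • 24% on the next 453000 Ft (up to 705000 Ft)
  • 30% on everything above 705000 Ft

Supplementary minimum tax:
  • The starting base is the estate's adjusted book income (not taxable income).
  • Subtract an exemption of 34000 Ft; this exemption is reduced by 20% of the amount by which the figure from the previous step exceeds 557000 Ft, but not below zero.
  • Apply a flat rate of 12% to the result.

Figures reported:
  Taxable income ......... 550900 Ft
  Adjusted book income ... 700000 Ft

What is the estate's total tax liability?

Supplementary minimum tax:
  Base (adjusted book income): 700000 Ft
  Exemption: 34000 Ft − 20% × (700000 Ft − 557000 Ft) = 34000 Ft − 28600 Ft = 5400 Ft
  Base: 700000 Ft − 5400 Ft = 694600 Ft
  694600 Ft × 12% = 83352 Ft

Standard income tax:
  252000 Ft × 15% = 37800 Ft
  298900 Ft × 24% = 71736 Ft
  → 109536 Ft

109536 Ft > 83352 Ft, so the standard income tax governs.

109536 Ft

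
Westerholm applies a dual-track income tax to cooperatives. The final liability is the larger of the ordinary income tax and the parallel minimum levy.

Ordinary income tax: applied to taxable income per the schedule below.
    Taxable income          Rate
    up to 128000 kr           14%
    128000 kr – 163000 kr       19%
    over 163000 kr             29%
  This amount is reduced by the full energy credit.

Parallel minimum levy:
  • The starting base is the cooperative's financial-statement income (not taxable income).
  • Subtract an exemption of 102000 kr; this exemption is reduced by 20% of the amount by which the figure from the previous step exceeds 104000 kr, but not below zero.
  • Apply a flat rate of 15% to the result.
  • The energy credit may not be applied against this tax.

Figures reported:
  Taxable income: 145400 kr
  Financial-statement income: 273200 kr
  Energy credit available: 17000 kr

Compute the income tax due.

Ordinary income tax:
  128000 kr × 14% = 17920 kr
  17400 kr × 19% = 3306 kr
  → 21226 kr
  Less energy credit 17000 kr → 4226 kr

Parallel minimum levy:
  Base (financial-statement income): 273200 kr
  Exemption: 102000 kr − 20% × (273200 kr − 104000 kr) = 102000 kr − 33840 kr = 68160 kr
  Base: 273200 kr − 68160 kr = 205040 kr
  205040 kr × 15% = 30756 kr

30756 kr > 4226 kr, so the parallel minimum levy is the binding amount.

30756 kr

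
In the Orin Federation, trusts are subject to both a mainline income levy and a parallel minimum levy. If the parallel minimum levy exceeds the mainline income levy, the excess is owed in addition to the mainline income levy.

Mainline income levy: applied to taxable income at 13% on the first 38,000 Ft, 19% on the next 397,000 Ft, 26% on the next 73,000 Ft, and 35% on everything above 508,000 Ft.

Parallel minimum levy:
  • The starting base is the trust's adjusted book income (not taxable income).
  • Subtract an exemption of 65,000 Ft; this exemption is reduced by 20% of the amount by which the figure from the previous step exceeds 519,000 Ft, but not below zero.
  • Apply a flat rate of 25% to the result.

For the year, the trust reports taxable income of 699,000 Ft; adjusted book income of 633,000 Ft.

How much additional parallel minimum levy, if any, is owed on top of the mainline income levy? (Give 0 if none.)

0 Ft

Mainline income levy:
  38,000 Ft × 13% = 4,940 Ft
  397,000 Ft × 19% = 75,430 Ft
  73,000 Ft × 26% = 18,980 Ft
  191,000 Ft × 35% = 66,850 Ft
  → 166,200 Ft

Parallel minimum levy:
  Base (adjusted book income): 633,000 Ft
  Exemption: 65,000 Ft − 20% × (633,000 Ft − 519,000 Ft) = 65,000 Ft − 22,800 Ft = 42,200 Ft
  Base: 633,000 Ft − 42,200 Ft = 590,800 Ft
  590,800 Ft × 25% = 147,700 Ft

147,700 Ft ≤ 166,200 Ft, so no add-on is due.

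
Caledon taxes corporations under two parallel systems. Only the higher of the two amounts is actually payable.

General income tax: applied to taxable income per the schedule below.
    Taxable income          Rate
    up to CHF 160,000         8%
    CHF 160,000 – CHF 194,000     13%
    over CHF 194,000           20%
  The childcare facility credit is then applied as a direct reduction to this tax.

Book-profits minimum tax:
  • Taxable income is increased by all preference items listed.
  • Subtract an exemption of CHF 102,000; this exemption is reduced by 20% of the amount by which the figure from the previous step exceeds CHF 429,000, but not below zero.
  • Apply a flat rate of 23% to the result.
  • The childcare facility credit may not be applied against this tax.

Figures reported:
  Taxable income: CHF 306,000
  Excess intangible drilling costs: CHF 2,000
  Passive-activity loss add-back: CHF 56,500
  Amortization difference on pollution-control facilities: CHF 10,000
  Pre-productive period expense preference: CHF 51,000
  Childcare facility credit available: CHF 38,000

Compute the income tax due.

Book-profits minimum tax:
  Adjusted income: CHF 306,000 + CHF 2,000 + CHF 56,500 + CHF 10,000 + CHF 51,000 = CHF 425,500
  Exemption: CHF 425,500 ≤ CHF 429,000, so full CHF 102,000 applies
  Base: CHF 425,500 − CHF 102,000 = CHF 323,500
  CHF 323,500 × 23% = CHF 74,405

General income tax:
  CHF 160,000 × 8% = CHF 12,800
  CHF 34,000 × 13% = CHF 4,420
  CHF 112,000 × 20% = CHF 22,400
  → CHF 39,620
  Less childcare facility credit CHF 38,000 → CHF 1,620

CHF 74,405 > CHF 1,620, so the book-profits minimum tax is the binding amount.

CHF 74,405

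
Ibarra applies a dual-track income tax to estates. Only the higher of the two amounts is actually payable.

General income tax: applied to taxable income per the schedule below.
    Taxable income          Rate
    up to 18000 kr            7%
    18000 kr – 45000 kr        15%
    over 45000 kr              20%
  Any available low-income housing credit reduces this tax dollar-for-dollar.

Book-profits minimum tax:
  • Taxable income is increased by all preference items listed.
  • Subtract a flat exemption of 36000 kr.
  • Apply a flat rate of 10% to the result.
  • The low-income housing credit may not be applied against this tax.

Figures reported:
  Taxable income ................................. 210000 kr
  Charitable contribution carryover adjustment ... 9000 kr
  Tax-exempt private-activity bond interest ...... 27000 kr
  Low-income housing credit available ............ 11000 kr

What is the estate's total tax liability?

27310 kr

General income tax:
  18000 kr × 7% = 1260 kr
  27000 kr × 15% = 4050 kr
  165000 kr × 20% = 33000 kr
  → 38310 kr
  Less low-income housing credit 11000 kr → 27310 kr

Book-profits minimum tax:
  Adjusted income: 210000 kr + 9000 kr + 27000 kr = 246000 kr
  Less exemption 36000 kr → base 210000 kr
  210000 kr × 10% = 21000 kr

27310 kr > 21000 kr, so the general income tax governs.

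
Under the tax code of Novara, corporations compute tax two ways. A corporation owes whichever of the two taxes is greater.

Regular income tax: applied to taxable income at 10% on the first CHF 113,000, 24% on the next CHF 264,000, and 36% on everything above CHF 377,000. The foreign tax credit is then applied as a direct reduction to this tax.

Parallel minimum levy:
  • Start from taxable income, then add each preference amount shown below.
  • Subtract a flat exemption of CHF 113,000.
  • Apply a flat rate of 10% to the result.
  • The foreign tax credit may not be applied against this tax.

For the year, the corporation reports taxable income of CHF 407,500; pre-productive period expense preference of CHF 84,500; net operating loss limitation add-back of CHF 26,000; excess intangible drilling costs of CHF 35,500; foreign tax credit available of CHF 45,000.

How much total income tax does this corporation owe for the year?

CHF 44,050

Regular income tax:
  CHF 113,000 × 10% = CHF 11,300
  CHF 264,000 × 24% = CHF 63,360
  CHF 30,500 × 36% = CHF 10,980
  → CHF 85,640
  Less foreign tax credit CHF 45,000 → CHF 40,640

Parallel minimum levy:
  Adjusted income: CHF 407,500 + CHF 84,500 + CHF 26,000 + CHF 35,500 = CHF 553,500
  Less exemption CHF 113,000 → base CHF 440,500
  CHF 440,500 × 10% = CHF 44,050

CHF 44,050 > CHF 40,640, so the parallel minimum levy is the binding amount.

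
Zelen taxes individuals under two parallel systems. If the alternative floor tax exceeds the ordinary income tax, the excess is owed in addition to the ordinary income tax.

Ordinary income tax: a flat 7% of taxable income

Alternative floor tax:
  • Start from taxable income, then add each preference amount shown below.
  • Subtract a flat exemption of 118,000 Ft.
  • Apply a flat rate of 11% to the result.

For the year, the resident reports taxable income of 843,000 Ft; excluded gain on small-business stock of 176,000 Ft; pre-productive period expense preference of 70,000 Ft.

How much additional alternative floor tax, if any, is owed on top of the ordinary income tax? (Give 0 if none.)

47,800 Ft

Ordinary income tax:
  843,000 Ft × 7% = 59,010 Ft

Alternative floor tax:
  Adjusted income: 843,000 Ft + 176,000 Ft + 70,000 Ft = 1,089,000 Ft
  Less exemption 118,000 Ft → base 971,000 Ft
  971,000 Ft × 11% = 106,810 Ft

Excess of alternative floor tax over ordinary income tax: 106,810 Ft − 59,010 Ft = 47,800 Ft.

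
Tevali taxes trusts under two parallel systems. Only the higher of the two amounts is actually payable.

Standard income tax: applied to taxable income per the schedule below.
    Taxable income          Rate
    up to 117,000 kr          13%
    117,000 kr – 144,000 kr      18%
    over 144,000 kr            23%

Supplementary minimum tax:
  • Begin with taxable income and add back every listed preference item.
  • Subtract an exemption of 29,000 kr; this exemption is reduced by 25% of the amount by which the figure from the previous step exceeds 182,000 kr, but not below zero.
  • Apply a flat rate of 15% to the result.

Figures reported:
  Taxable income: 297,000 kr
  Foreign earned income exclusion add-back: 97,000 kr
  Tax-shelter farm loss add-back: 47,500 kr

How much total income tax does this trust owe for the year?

66,225 kr

Standard income tax:
  117,000 kr × 13% = 15,210 kr
  27,000 kr × 18% = 4,860 kr
  153,000 kr × 23% = 35,190 kr
  → 55,260 kr

Supplementary minimum tax:
  Adjusted income: 297,000 kr + 97,000 kr + 47,500 kr = 441,500 kr
  Exemption: 25% × (441,500 kr − 182,000 kr) = 64,875 kr ≥ 29,000 kr, so the exemption is fully phased out
  Base: 441,500 kr − 0 kr = 441,500 kr
  441,500 kr × 15% = 66,225 kr

66,225 kr > 55,260 kr, so the supplementary minimum tax is the binding amount.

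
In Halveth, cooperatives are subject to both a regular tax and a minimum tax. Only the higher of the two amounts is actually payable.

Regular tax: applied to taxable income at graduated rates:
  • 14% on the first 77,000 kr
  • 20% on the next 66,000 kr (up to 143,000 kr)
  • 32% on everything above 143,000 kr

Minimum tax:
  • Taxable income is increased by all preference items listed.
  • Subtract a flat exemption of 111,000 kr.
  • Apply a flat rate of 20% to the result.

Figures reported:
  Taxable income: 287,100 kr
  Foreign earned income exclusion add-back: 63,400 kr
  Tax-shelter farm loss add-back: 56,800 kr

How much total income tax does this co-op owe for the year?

70,092 kr

Regular tax:
  77,000 kr × 14% = 10,780 kr
  66,000 kr × 20% = 13,200 kr
  144,100 kr × 32% = 46,112 kr
  → 70,092 kr

Minimum tax:
  Adjusted income: 287,100 kr + 63,400 kr + 56,800 kr = 407,300 kr
  Less exemption 111,000 kr → base 296,300 kr
  296,300 kr × 20% = 59,260 kr

70,092 kr > 59,260 kr, so the regular tax governs.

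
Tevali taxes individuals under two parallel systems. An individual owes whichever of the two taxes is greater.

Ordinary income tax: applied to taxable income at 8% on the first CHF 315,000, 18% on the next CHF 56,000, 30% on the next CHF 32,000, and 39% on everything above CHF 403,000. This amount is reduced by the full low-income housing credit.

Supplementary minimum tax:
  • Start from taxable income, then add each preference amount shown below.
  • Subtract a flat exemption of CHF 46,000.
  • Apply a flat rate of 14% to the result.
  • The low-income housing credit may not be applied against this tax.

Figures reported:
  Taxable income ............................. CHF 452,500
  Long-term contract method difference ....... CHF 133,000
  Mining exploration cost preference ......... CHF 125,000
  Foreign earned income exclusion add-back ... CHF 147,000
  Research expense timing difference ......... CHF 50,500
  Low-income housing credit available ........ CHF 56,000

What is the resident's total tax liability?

CHF 120,680

Supplementary minimum tax:
  Adjusted income: CHF 452,500 + CHF 133,000 + CHF 125,000 + CHF 147,000 + CHF 50,500 = CHF 908,000
  Less exemption CHF 46,000 → base CHF 862,000
  CHF 862,000 × 14% = CHF 120,680

Ordinary income tax:
  CHF 315,000 × 8% = CHF 25,200
  CHF 56,000 × 18% = CHF 10,080
  CHF 32,000 × 30% = CHF 9,600
  CHF 49,500 × 39% = CHF 19,305
  → CHF 64,185
  Less low-income housing credit CHF 56,000 → CHF 8,185

CHF 120,680 > CHF 8,185, so the supplementary minimum tax is the binding amount.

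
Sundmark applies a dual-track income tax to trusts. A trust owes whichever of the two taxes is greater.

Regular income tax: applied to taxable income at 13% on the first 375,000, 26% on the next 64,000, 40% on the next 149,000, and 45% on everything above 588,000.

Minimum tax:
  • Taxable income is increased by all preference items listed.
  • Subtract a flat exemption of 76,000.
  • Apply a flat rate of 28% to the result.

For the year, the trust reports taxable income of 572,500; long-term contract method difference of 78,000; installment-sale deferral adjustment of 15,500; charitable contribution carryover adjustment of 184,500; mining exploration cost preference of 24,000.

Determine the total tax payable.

Minimum tax:
  Adjusted income: 572,500 + 78,000 + 15,500 + 184,500 + 24,000 = 874,500
  Less exemption 76,000 → base 798,500
  798,500 × 28% = 223,580

Regular income tax:
  375,000 × 13% = 48,750
  64,000 × 26% = 16,640
  133,500 × 40% = 53,400
  → 118,790

223,580 > 118,790, so the minimum tax is the binding amount.

223,580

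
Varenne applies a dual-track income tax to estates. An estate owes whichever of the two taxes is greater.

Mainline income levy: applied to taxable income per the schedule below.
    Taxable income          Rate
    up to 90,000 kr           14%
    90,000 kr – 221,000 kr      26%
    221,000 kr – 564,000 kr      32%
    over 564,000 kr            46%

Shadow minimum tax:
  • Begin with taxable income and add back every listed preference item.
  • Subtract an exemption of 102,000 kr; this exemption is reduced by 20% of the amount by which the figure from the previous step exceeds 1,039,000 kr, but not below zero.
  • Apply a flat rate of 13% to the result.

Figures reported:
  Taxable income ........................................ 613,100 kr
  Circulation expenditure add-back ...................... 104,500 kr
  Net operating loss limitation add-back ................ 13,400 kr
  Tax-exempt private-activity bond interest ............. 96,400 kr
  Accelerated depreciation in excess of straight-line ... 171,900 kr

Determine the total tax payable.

179,006 kr

Mainline income levy:
  90,000 kr × 14% = 12,600 kr
  131,000 kr × 26% = 34,060 kr
  343,000 kr × 32% = 109,760 kr
  49,100 kr × 46% = 22,586 kr
  → 179,006 kr

Shadow minimum tax:
  Adjusted income: 613,100 kr + 104,500 kr + 13,400 kr + 96,400 kr + 171,900 kr = 999,300 kr
  Exemption: 999,300 kr ≤ 1,039,000 kr, so full 102,000 kr applies
  Base: 999,300 kr − 102,000 kr = 897,300 kr
  897,300 kr × 13% = 116,649 kr

179,006 kr > 116,649 kr, so the mainline income levy governs.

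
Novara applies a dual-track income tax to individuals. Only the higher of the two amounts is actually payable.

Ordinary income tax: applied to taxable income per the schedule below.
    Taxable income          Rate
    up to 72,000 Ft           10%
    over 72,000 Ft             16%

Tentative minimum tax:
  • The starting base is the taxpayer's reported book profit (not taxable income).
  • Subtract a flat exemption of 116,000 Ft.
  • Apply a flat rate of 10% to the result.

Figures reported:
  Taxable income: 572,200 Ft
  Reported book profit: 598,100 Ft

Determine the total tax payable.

Ordinary income tax:
  72,000 Ft × 10% = 7,200 Ft
  500,200 Ft × 16% = 80,032 Ft
  → 87,232 Ft

Tentative minimum tax:
  Base (reported book profit): 598,100 Ft
  Less exemption 116,000 Ft → base 482,100 Ft
  482,100 Ft × 10% = 48,210 Ft

87,232 Ft > 48,210 Ft, so the ordinary income tax governs.

87,232 Ft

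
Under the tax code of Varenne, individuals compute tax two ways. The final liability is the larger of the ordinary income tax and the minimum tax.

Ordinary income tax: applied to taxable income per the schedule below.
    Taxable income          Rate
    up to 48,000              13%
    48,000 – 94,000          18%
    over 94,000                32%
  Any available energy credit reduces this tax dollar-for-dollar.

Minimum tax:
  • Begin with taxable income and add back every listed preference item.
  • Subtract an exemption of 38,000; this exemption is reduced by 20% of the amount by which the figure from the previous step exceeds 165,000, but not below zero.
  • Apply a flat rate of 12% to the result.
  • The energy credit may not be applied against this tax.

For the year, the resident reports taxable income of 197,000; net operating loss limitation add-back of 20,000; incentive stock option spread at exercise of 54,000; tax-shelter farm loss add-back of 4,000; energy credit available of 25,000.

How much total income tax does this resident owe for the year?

Ordinary income tax:
  48,000 × 13% = 6,240
  46,000 × 18% = 8,280
  103,000 × 32% = 32,960
  → 47,480
  Less energy credit 25,000 → 22,480

Minimum tax:
  Adjusted income: 197,000 + 20,000 + 54,000 + 4,000 = 275,000
  Exemption: 38,000 − 20% × (275,000 − 165,000) = 38,000 − 22,000 = 16,000
  Base: 275,000 − 16,000 = 259,000
  259,000 × 12% = 31,080

31,080 > 22,480, so the minimum tax is the binding amount.

31,080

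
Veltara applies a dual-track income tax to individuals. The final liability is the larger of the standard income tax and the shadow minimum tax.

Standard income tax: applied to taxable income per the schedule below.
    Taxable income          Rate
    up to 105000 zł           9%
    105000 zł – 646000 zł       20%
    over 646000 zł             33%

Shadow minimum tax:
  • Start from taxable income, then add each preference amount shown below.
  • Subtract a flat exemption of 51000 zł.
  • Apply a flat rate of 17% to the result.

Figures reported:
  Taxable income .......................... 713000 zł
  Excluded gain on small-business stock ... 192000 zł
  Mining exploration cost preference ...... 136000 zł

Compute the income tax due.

Shadow minimum tax:
  Adjusted income: 713000 zł + 192000 zł + 136000 zł = 1041000 zł
  Less exemption 51000 zł → base 990000 zł
  990000 zł × 17% = 168300 zł

Standard income tax:
  105000 zł × 9% = 9450 zł
  541000 zł × 20% = 108200 zł
  67000 zł × 33% = 22110 zł
  → 139760 zł

168300 zł > 139760 zł, so the shadow minimum tax is the binding amount.

168300 zł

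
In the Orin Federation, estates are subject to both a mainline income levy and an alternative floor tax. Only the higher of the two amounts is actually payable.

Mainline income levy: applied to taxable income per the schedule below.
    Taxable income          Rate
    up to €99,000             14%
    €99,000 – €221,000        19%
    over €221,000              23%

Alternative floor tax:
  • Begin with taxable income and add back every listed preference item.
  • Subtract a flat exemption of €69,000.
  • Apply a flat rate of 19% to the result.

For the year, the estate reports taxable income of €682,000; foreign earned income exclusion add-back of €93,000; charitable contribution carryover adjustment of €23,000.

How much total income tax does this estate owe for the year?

€143,070

Mainline income levy:
  €99,000 × 14% = €13,860
  €122,000 × 19% = €23,180
  €461,000 × 23% = €106,030
  → €143,070

Alternative floor tax:
  Adjusted income: €682,000 + €93,000 + €23,000 = €798,000
  Less exemption €69,000 → base €729,000
  €729,000 × 19% = €138,510

€143,070 > €138,510, so the mainline income levy governs.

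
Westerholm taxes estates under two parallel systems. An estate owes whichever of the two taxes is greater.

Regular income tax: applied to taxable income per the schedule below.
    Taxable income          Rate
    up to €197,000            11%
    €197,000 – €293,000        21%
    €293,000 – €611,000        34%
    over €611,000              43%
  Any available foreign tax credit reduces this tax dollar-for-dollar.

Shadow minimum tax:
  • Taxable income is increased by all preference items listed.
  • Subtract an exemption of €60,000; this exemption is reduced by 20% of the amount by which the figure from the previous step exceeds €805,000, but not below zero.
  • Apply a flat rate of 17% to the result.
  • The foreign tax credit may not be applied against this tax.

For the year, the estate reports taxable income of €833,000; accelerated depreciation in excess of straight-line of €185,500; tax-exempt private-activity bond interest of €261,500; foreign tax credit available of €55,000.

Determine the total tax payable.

Regular income tax:
  €197,000 × 11% = €21,670
  €96,000 × 21% = €20,160
  €318,000 × 34% = €108,120
  €222,000 × 43% = €95,460
  → €245,410
  Less foreign tax credit €55,000 → €190,410

Shadow minimum tax:
  Adjusted income: €833,000 + €185,500 + €261,500 = €1,280,000
  Exemption: 20% × (€1,280,000 − €805,000) = €95,000 ≥ €60,000, so the exemption is fully phased out
  Base: €1,280,000 − €0 = €1,280,000
  €1,280,000 × 17% = €217,600

€217,600 > €190,410, so the shadow minimum tax is the binding amount.

€217,600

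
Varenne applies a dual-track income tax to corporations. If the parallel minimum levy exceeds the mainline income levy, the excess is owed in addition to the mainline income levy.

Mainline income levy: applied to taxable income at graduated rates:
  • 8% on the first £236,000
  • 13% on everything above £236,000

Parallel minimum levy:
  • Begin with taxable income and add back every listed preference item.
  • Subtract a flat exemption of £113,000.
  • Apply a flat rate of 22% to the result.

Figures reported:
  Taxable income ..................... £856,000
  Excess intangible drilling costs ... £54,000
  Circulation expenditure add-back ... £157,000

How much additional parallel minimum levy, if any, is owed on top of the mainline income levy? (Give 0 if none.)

£110,400

Mainline income levy:
  £236,000 × 8% = £18,880
  £620,000 × 13% = £80,600
  → £99,480

Parallel minimum levy:
  Adjusted income: £856,000 + £54,000 + £157,000 = £1,067,000
  Less exemption £113,000 → base £954,000
  £954,000 × 22% = £209,880

Excess of parallel minimum levy over mainline income levy: £209,880 − £99,480 = £110,400.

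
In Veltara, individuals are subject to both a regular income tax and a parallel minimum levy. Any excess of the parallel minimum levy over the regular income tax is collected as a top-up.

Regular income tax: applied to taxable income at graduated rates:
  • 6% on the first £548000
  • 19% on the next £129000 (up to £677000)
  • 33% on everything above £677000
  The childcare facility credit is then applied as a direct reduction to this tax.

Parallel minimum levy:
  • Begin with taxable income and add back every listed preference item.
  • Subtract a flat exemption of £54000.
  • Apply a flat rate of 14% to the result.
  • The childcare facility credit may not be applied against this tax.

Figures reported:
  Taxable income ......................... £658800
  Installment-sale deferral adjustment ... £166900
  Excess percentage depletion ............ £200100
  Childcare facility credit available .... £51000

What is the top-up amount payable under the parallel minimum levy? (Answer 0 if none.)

Regular income tax:
  £548000 × 6% = £32880
  £110800 × 19% = £21052
  → £53932
  Less childcare facility credit £51000 → £2932

Parallel minimum levy:
  Adjusted income: £658800 + £166900 + £200100 = £1025800
  Less exemption £54000 → base £971800
  £971800 × 14% = £136052

Excess of parallel minimum levy over regular income tax: £136052 − £2932 = £133120.

£133120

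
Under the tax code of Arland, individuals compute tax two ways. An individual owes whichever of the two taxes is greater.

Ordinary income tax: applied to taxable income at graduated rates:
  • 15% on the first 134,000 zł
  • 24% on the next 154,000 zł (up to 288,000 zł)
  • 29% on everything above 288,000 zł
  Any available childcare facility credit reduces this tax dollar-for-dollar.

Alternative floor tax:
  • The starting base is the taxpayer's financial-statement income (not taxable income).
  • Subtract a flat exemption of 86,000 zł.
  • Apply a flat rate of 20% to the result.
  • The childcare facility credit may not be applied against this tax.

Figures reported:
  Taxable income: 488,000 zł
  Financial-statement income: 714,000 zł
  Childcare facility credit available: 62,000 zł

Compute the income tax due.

125,600 zł

Ordinary income tax:
  134,000 zł × 15% = 20,100 zł
  154,000 zł × 24% = 36,960 zł
  200,000 zł × 29% = 58,000 zł
  → 115,060 zł
  Less childcare facility credit 62,000 zł → 53,060 zł

Alternative floor tax:
  Base (financial-statement income): 714,000 zł
  Less exemption 86,000 zł → base 628,000 zł
  628,000 zł × 20% = 125,600 zł

125,600 zł > 53,060 zł, so the alternative floor tax is the binding amount.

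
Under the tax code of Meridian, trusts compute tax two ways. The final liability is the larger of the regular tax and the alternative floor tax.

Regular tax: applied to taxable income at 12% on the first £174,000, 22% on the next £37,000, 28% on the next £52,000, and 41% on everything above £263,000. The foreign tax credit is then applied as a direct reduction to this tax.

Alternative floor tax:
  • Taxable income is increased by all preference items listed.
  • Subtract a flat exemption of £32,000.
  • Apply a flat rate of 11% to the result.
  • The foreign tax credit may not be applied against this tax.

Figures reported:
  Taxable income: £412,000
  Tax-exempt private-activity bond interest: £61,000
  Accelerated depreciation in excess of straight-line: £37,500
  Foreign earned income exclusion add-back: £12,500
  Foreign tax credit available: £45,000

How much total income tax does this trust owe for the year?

£59,670

Regular tax:
  £174,000 × 12% = £20,880
  £37,000 × 22% = £8,140
  £52,000 × 28% = £14,560
  £149,000 × 41% = £61,090
  → £104,670
  Less foreign tax credit £45,000 → £59,670

Alternative floor tax:
  Adjusted income: £412,000 + £61,000 + £37,500 + £12,500 = £523,000
  Less exemption £32,000 → base £491,000
  £491,000 × 11% = £54,010

£59,670 > £54,010, so the regular tax governs.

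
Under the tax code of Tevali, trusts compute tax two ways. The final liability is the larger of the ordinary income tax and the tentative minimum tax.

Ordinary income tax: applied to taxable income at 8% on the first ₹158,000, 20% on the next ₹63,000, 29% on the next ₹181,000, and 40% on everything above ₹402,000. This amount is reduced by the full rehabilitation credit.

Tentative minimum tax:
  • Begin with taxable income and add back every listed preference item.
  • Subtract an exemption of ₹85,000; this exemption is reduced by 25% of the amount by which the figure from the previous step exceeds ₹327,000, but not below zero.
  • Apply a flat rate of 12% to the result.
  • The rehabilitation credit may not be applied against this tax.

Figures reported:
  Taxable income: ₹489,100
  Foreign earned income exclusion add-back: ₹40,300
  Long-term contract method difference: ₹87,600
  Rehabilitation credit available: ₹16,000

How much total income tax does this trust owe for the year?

Ordinary income tax:
  ₹158,000 × 8% = ₹12,640
  ₹63,000 × 20% = ₹12,600
  ₹181,000 × 29% = ₹52,490
  ₹87,100 × 40% = ₹34,840
  → ₹112,570
  Less rehabilitation credit ₹16,000 → ₹96,570

Tentative minimum tax:
  Adjusted income: ₹489,100 + ₹40,300 + ₹87,600 = ₹617,000
  Exemption: ₹85,000 − 25% × (₹617,000 − ₹327,000) = ₹85,000 − ₹72,500 = ₹12,500
  Base: ₹617,000 − ₹12,500 = ₹604,500
  ₹604,500 × 12% = ₹72,540

₹96,570 > ₹72,540, so the ordinary income tax governs.

₹96,570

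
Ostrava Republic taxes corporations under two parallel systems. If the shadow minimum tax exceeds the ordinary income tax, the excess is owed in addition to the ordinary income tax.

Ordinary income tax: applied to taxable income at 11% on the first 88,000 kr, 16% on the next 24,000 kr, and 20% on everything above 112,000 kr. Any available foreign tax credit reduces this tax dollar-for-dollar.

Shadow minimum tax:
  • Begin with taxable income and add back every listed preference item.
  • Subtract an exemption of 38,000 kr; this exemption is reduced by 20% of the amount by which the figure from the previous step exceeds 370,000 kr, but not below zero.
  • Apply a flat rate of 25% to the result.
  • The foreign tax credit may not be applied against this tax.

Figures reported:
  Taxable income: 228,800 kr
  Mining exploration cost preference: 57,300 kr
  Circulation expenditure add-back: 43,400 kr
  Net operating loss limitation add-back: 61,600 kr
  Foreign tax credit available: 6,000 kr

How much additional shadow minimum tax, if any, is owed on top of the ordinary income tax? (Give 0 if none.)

Ordinary income tax:
  88,000 kr × 11% = 9,680 kr
  24,000 kr × 16% = 3,840 kr
  116,800 kr × 20% = 23,360 kr
  → 36,880 kr
  Less foreign tax credit 6,000 kr → 30,880 kr

Shadow minimum tax:
  Adjusted income: 228,800 kr + 57,300 kr + 43,400 kr + 61,600 kr = 391,100 kr
  Exemption: 38,000 kr − 20% × (391,100 kr − 370,000 kr) = 38,000 kr − 4,220 kr = 33,780 kr
  Base: 391,100 kr − 33,780 kr = 357,320 kr
  357,320 kr × 25% = 89,330 kr

Excess of shadow minimum tax over ordinary income tax: 89,330 kr − 30,880 kr = 58,450 kr.

58,450 kr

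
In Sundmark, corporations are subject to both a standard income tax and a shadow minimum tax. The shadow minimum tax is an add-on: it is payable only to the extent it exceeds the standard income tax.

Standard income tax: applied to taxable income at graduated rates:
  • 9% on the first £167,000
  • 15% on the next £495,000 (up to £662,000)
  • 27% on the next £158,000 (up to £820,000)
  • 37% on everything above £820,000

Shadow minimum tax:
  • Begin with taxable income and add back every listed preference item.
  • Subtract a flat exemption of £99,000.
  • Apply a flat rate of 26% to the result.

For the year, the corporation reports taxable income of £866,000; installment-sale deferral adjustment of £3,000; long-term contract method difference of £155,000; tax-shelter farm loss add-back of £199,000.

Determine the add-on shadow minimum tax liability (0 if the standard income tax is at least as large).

Shadow minimum tax:
  Adjusted income: £866,000 + £3,000 + £155,000 + £199,000 = £1,223,000
  Less exemption £99,000 → base £1,124,000
  £1,124,000 × 26% = £292,240

Standard income tax:
  £167,000 × 9% = £15,030
  £495,000 × 15% = £74,250
  £158,000 × 27% = £42,660
  £46,000 × 37% = £17,020
  → £148,960

Excess of shadow minimum tax over standard income tax: £292,240 − £148,960 = £143,280.

£143,280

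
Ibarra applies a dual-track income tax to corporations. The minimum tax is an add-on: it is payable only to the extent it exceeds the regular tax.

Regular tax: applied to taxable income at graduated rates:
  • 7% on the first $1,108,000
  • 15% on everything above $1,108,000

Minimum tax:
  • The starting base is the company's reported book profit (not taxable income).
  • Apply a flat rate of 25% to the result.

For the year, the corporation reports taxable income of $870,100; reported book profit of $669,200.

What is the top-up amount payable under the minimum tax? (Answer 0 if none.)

$106,393

Regular tax:
  $870,100 × 7% = $60,907

Minimum tax:
  Base (reported book profit): $669,200
  $669,200 × 25% = $167,300

Excess of minimum tax over regular tax: $167,300 − $60,907 = $106,393.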